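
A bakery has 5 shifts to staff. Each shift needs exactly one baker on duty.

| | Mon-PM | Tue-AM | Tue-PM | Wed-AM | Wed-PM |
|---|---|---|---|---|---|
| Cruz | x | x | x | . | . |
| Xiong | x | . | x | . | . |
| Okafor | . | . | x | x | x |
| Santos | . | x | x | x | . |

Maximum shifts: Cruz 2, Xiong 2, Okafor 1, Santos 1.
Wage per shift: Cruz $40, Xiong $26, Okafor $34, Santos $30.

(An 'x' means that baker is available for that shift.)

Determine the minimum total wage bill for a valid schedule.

Wed-PM can only be covered by Okafor, so that assignment is forced.
Picking the cheapest available baker for each shift independently would cost $146, but that ignores the shift limits.
An optimal schedule: Mon-PM→Xiong, Tue-AM→Cruz, Tue-PM→Xiong, Wed-AM→Santos, Wed-PM→Okafor.
Total: 26 + 40 + 26 + 30 + 34 = $156.

$156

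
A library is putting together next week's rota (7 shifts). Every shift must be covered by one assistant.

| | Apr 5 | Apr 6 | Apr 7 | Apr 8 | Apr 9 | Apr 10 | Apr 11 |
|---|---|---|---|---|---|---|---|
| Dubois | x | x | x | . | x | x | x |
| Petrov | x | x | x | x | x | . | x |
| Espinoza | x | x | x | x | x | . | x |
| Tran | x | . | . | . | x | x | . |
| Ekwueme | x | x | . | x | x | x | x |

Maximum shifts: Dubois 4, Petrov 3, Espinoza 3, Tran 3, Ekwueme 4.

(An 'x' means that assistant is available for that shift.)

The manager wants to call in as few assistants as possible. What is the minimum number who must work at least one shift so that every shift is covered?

2

7 slots to fill and no one can take more than 4, so at least ⌈7/4⌉ = 2 assistants are needed.
Dubois and Petrov alone can cover everything: Apr 5→Dubois, Apr 6→Dubois, Apr 7→Dubois, Apr 8→Petrov, Apr 9→Petrov, Apr 10→Dubois, Apr 11→Petrov.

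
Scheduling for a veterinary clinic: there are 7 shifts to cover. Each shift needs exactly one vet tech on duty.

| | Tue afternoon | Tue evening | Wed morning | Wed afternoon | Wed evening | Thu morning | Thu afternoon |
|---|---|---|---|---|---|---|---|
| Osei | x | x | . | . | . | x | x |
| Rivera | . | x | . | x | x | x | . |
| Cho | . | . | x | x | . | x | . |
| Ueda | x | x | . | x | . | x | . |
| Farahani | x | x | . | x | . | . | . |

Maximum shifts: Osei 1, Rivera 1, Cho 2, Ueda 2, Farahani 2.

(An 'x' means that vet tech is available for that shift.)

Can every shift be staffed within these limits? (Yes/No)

Yes

Wed morning can only be covered by Cho, so that assignment is forced.
Wed evening can only be covered by Rivera, so that assignment is forced.
Thu afternoon can only be covered by Osei, so that assignment is forced.
One valid schedule: Tue afternoon→Ueda, Tue evening→Ueda, Wed morning→Cho, Wed afternoon→Farahani, Wed evening→Rivera, Thu morning→Cho, Thu afternoon→Osei.
Loads: Osei 1/1, Rivera 1/1, Cho 2/2, Ueda 2/2, Farahani 1/2 — all within limits.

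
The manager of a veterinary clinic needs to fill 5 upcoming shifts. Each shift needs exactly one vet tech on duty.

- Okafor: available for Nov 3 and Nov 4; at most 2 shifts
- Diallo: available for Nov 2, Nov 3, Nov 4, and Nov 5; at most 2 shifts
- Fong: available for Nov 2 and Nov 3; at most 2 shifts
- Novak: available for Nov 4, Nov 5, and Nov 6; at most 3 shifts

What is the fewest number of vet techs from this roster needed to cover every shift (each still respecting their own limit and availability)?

2

5 slots to fill and no one can take more than 3, so at least ⌈5/3⌉ = 2 vet techs are needed.
Diallo and Novak alone can cover everything: Nov 2→Diallo, Nov 3→Diallo, Nov 4→Novak, Nov 5→Novak, Nov 6→Novak.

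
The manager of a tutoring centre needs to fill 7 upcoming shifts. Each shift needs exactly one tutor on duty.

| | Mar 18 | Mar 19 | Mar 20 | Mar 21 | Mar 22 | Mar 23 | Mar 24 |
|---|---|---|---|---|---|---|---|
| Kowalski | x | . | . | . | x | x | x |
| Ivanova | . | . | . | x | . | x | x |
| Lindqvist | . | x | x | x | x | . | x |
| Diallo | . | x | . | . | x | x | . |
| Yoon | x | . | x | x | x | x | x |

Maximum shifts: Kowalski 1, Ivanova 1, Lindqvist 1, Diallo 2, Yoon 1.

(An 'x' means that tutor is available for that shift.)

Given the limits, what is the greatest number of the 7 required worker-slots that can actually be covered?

Total capacity across all tutors is 1+1+1+2+1 = 6, and 7 slots are needed, so at most 6 can be filled.
An assignment achieving 6: Mar 18→Kowalski, Mar 19→Lindqvist, Mar 20→Yoon, Mar 21→Ivanova, Mar 22→Diallo, Mar 23→Diallo.
Loads: Kowalski 1/1, Ivanova 1/1, Lindqvist 1/1, Diallo 2/2, Yoon 1/1.

6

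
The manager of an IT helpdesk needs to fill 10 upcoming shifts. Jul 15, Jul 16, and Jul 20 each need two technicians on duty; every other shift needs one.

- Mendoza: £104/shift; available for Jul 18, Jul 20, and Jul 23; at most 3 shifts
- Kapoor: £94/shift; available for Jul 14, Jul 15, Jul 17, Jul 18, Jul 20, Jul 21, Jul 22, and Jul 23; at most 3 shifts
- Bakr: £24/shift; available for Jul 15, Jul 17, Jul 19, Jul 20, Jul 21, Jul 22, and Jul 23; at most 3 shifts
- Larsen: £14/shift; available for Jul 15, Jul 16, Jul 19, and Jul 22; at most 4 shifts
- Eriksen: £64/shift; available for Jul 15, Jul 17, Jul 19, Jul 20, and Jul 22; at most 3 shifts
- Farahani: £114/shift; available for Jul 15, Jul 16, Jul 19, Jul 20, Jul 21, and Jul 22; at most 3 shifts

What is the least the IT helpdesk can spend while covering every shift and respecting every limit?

Jul 14 can only be covered by Kapoor, so that assignment is forced.
Jul 16 can only be covered by Larsen and Farahani, so that assignment is forced.
Picking the cheapest available technician for each shift independently would cost £542, but that ignores the shift limits.
An optimal schedule: Jul 14→Kapoor, Jul 15→Larsen+Eriksen, Jul 16→Larsen+Farahani, Jul 17→Eriksen, Jul 18→Kapoor, Jul 19→Larsen, Jul 20→Bakr+Eriksen, Jul 21→Bakr, Jul 22→Larsen, Jul 23→Bakr.
Total: 94 + 14 + 64 + 14 + 114 + 64 + 94 + 14 + 24 + 64 + 24 + 14 + 24 = £622.

£622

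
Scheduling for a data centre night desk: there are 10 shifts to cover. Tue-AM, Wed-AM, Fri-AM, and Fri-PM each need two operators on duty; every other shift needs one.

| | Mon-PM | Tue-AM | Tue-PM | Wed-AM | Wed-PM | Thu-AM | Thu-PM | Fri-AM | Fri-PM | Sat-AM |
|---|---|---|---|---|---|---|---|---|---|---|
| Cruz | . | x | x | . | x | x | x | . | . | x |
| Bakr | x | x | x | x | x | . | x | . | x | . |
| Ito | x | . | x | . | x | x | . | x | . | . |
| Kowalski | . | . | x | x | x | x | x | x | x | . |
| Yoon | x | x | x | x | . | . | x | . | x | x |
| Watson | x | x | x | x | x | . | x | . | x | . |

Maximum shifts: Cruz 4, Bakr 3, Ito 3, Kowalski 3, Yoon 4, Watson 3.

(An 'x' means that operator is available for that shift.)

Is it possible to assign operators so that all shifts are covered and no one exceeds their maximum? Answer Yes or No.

Fri-AM can only be covered by Ito and Kowalski, so that assignment is forced.
One valid schedule: Mon-PM→Bakr, Tue-AM→Bakr+Yoon, Tue-PM→Bakr, Wed-AM→Kowalski+Yoon, Wed-PM→Cruz, Thu-AM→Cruz, Thu-PM→Cruz, Fri-AM→Ito+Kowalski, Fri-PM→Kowalski+Yoon, Sat-AM→Cruz.
Loads: Cruz 4/4, Bakr 3/3, Ito 1/3, Kowalski 3/3, Yoon 3/4, Watson 0/3 — all within limits.

Yes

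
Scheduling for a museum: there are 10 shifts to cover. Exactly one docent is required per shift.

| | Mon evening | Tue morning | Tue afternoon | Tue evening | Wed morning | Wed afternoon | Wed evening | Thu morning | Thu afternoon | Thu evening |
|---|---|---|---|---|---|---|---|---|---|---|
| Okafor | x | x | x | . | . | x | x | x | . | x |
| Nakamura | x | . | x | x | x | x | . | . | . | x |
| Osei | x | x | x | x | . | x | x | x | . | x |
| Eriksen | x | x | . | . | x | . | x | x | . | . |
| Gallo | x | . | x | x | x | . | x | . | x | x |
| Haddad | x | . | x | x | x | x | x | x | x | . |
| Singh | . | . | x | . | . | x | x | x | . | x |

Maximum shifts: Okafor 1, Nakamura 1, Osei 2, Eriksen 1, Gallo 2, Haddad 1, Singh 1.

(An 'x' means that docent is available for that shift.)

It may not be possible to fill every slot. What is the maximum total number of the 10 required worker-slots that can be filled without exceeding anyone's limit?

9

Total capacity across all docents is 1+1+2+1+2+1+1 = 9, and 10 slots are needed, so at most 9 can be filled.
An assignment achieving 9: Mon evening→Haddad, Tue morning→Okafor, Tue afternoon→Singh, Tue evening→Nakamura, Wed morning→Eriksen, Wed afternoon→Osei, Thu morning→Osei, Thu afternoon→Gallo, Thu evening→Gallo.
Loads: Okafor 1/1, Nakamura 1/1, Osei 2/2, Eriksen 1/1, Gallo 2/2, Haddad 1/1, Singh 1/1.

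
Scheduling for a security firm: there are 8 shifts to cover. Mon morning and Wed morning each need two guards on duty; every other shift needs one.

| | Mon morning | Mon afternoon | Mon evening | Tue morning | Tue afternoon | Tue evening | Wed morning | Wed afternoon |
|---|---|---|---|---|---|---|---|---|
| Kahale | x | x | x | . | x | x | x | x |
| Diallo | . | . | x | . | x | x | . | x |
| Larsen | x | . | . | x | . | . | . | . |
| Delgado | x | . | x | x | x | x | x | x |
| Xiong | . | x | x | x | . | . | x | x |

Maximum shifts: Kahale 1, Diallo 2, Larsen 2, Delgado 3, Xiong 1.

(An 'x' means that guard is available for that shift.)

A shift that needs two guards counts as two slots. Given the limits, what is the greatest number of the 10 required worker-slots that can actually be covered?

Total capacity across all guards is 1+2+2+3+1 = 9, and 10 slots are needed, so at most 9 can be filled.
An assignment achieving 9: Mon morning→Larsen+Delgado, Mon afternoon→Kahale, Mon evening→Delgado, Tue morning→Larsen, Tue afternoon→Diallo, Tue evening→Diallo, Wed morning→Delgado+Xiong.
Loads: Kahale 1/1, Diallo 2/2, Larsen 2/2, Delgado 3/3, Xiong 1/1.

9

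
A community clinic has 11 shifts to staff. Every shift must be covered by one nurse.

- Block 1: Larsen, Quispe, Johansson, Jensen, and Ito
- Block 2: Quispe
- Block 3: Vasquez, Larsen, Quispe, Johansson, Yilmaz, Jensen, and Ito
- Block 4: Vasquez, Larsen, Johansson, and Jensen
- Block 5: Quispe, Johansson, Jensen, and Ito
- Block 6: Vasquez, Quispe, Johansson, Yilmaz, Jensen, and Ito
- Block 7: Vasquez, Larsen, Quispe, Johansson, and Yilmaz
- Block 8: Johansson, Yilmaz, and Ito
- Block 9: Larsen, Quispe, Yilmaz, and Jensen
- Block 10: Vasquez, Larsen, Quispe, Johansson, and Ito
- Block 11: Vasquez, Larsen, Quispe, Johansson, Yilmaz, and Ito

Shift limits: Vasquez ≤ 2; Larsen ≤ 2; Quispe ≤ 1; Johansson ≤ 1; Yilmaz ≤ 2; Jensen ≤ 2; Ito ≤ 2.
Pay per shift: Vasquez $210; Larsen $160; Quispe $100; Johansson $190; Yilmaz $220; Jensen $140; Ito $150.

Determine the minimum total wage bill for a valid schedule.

Block 2 can only be covered by Quispe, so that assignment is forced.
Picking the cheapest available nurse for each shift independently would cost $1190, but that ignores the shift limits.
An optimal schedule: Block 1→Ito, Block 2→Quispe, Block 3→Yilmaz, Block 4→Jensen, Block 5→Jensen, Block 6→Vasquez, Block 7→Larsen, Block 8→Ito, Block 9→Larsen, Block 10→Johansson, Block 11→Vasquez.
Total: 150 + 100 + 220 + 140 + 140 + 210 + 160 + 150 + 160 + 190 + 210 = $1830.

$1830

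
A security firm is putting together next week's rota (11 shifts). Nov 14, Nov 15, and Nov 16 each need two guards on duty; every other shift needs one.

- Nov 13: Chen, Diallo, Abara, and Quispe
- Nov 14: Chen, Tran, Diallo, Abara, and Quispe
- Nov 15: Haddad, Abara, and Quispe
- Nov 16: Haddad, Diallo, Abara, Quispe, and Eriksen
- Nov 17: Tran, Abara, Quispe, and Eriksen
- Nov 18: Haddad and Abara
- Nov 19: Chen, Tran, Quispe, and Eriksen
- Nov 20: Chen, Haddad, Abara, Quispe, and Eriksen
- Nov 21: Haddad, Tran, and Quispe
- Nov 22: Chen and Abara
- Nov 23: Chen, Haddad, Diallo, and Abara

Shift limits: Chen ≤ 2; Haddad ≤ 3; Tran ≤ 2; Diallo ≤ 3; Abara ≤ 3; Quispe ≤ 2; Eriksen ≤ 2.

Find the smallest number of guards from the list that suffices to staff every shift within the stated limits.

6

14 slots to fill and no one can take more than 3, so at least ⌈14/3⌉ = 5 guards are needed.
Any 5 guards together have capacity at most 3+3+3+2+2 = 13 < 14 slots, so 5 can never suffice.
Chen, Haddad, Tran, Diallo, Abara, and Quispe alone can cover everything: Nov 13→Diallo, Nov 14→Tran+Quispe, Nov 15→Haddad+Abara, Nov 16→Diallo+Abara, Nov 17→Tran, Nov 18→Haddad, Nov 19→Chen, Nov 20→Abara, Nov 21→Haddad, Nov 22→Chen, Nov 23→Diallo.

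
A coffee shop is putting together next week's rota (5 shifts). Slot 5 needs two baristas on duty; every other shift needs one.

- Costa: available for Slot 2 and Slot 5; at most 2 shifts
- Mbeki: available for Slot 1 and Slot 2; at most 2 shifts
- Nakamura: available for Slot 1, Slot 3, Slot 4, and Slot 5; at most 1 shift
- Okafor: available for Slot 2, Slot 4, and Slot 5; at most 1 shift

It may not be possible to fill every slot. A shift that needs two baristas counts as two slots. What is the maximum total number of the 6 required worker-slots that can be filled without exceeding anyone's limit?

Total capacity across all baristas is 2+2+1+1 = 6, and 6 slots are needed, so at most 6 can be filled.
Shifts {Slot 3, Slot 4, Slot 5} need 4 slots but only Costa, Nakamura, and Okafor are available for them, supplying at most 3 — so at least 1 slot must go unfilled.
An assignment achieving 5: Slot 1→Mbeki, Slot 2→Costa, Slot 3→Nakamura, Slot 4→Okafor, Slot 5→Costa.
Loads: Costa 2/2, Mbeki 1/2, Nakamura 1/1, Okafor 1/1.

5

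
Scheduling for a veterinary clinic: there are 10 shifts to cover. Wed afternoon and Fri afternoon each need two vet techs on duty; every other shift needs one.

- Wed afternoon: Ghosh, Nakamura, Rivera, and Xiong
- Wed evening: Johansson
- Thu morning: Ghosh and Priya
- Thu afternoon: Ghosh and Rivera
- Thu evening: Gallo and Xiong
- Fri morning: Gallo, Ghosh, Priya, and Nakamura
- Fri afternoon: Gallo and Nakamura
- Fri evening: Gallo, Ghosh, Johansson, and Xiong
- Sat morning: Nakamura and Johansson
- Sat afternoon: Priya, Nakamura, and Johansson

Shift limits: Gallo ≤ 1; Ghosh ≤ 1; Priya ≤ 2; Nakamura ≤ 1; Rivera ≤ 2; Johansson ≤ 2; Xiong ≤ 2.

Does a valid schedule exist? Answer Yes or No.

No

Total capacity is 1+1+2+1+2+2+2 = 11 but 12 worker-slots are needed — infeasible.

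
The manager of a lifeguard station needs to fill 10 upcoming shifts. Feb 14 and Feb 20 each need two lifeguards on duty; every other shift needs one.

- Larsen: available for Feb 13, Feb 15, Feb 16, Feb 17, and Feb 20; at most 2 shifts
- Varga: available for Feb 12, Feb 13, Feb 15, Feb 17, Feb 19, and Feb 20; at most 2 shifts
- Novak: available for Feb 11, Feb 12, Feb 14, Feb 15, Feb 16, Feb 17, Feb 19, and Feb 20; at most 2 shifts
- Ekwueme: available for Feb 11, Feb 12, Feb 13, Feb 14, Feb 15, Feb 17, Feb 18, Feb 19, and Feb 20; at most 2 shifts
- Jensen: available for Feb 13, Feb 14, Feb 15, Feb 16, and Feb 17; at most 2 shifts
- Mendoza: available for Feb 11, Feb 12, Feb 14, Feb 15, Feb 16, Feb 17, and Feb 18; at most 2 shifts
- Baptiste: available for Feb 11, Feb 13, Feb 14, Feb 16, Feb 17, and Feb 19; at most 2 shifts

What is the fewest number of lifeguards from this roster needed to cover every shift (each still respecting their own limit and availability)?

6

12 slots to fill and no one can take more than 2, so at least ⌈12/2⌉ = 6 lifeguards are needed.
Larsen, Varga, Novak, Ekwueme, Jensen, and Mendoza alone can cover everything: Feb 11→Novak, Feb 12→Varga, Feb 13→Larsen, Feb 14→Jensen+Mendoza, Feb 15→Jensen, Feb 16→Larsen, Feb 17→Mendoza, Feb 18→Ekwueme, Feb 19→Varga, Feb 20→Novak+Ekwueme.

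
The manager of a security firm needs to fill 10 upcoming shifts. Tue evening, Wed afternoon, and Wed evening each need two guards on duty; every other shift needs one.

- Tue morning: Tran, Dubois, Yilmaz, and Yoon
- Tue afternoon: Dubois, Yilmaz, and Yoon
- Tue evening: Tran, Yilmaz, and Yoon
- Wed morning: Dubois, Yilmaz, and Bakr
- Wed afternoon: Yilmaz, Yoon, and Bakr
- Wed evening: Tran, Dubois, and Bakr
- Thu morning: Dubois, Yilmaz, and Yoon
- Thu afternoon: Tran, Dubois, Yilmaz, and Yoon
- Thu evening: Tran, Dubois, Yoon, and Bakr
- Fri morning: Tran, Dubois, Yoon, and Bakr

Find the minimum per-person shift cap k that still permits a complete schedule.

With 5 guards and 13 worker-slots to fill, someone must work at least ⌈13/5⌉ = 3 shifts, so k ≥ 3.
k = 3 works: Tue morning→Tran, Tue afternoon→Dubois, Tue evening→Tran+Yilmaz, Wed morning→Dubois, Wed afternoon→Yilmaz+Yoon, Wed evening→Tran+Dubois, Thu morning→Yilmaz, Thu afternoon→Yoon, Thu evening→Yoon, Fri morning→Bakr.
Loads: Tran 3, Dubois 3, Yilmaz 3, Yoon 3, Bakr 1 — all ≤ 3.

3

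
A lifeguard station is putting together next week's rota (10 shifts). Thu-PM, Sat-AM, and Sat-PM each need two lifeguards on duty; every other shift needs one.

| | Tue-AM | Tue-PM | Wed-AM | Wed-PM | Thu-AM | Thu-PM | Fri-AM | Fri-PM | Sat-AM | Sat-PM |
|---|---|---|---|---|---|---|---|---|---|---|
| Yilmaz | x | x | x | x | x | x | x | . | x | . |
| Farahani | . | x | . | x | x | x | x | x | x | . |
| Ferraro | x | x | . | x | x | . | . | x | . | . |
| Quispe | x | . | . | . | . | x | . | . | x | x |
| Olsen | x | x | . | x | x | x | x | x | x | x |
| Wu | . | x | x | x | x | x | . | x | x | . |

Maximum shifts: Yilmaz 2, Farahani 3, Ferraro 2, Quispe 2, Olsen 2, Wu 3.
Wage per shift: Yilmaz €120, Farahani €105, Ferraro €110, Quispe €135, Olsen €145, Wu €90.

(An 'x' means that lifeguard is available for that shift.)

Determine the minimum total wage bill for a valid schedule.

Sat-PM can only be covered by Quispe and Olsen, so that assignment is forced.
Picking the cheapest available lifeguard for each shift independently would cost €1335, but that ignores the shift limits.
An optimal schedule: Tue-AM→Ferraro, Tue-PM→Wu, Wed-AM→Wu, Wed-PM→Farahani, Thu-AM→Ferraro, Thu-PM→Farahani+Yilmaz, Fri-AM→Farahani, Fri-PM→Wu, Sat-AM→Yilmaz+Quispe, Sat-PM→Quispe+Olsen.
Total: 110 + 90 + 90 + 105 + 110 + 105 + 120 + 105 + 90 + 120 + 135 + 135 + 145 = €1460.

€1460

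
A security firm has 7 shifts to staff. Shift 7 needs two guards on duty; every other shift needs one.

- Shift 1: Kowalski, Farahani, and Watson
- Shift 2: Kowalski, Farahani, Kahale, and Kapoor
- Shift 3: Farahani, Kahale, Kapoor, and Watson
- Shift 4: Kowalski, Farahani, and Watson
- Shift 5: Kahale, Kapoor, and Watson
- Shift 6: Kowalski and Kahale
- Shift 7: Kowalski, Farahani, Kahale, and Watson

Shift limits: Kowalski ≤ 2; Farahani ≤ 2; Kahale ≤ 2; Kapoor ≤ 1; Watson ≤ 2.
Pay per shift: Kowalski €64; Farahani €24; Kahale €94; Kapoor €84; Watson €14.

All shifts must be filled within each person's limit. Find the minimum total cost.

€382

Picking the cheapest available guard for each shift independently would cost €182, but that ignores the shift limits.
An optimal schedule: Shift 1→Watson, Shift 2→Farahani, Shift 3→Farahani, Shift 4→Watson, Shift 5→Kapoor, Shift 6→Kowalski, Shift 7→Kowalski+Kahale.
Total: 14 + 24 + 24 + 14 + 84 + 64 + 64 + 94 = €382.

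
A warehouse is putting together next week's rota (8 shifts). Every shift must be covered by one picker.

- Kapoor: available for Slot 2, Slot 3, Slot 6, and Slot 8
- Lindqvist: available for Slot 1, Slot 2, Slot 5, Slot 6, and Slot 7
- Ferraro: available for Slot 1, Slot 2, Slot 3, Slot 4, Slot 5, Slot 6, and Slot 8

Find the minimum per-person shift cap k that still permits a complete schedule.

With 3 pickers and 8 worker-slots to fill, someone must work at least ⌈8/3⌉ = 3 shifts, so k ≥ 3.
k = 3 works: Slot 1→Lindqvist, Slot 2→Kapoor, Slot 3→Kapoor, Slot 4→Ferraro, Slot 5→Lindqvist, Slot 6→Ferraro, Slot 7→Lindqvist, Slot 8→Kapoor.
Loads: Kapoor 3, Lindqvist 3, Ferraro 2 — all ≤ 3.

3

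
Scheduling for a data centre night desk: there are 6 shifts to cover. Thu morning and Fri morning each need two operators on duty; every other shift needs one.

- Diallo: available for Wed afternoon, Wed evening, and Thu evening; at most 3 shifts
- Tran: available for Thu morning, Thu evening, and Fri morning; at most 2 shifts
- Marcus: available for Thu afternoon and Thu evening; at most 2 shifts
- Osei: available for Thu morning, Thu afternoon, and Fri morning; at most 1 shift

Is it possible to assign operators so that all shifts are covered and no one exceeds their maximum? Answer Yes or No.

No

Total capacity is 8 and 8 slots are needed, so capacity alone doesn't rule it out.
Shifts {Thu morning, Fri morning} need 4 worker-slots in total, but the operators available for any of those shifts (Tran and Osei) can supply at most 3 among them. So no valid schedule exists.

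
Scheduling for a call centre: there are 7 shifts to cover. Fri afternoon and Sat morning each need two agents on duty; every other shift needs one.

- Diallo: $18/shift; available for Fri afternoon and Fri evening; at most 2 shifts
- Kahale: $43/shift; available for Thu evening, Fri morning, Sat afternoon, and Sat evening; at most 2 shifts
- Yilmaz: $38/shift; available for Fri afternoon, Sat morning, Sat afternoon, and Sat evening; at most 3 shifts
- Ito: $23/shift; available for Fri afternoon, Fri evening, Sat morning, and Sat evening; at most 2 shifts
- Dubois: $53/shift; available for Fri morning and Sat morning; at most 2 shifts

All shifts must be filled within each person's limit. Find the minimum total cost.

$282

Thu evening can only be covered by Kahale, so that assignment is forced.
Picking the cheapest available agent for each shift independently would cost $267, but that ignores the shift limits.
An optimal schedule: Thu evening→Kahale, Fri morning→Kahale, Fri afternoon→Diallo+Yilmaz, Fri evening→Diallo, Sat morning→Yilmaz+Ito, Sat afternoon→Yilmaz, Sat evening→Ito.
Total: 43 + 43 + 18 + 38 + 18 + 38 + 23 + 38 + 23 = $282.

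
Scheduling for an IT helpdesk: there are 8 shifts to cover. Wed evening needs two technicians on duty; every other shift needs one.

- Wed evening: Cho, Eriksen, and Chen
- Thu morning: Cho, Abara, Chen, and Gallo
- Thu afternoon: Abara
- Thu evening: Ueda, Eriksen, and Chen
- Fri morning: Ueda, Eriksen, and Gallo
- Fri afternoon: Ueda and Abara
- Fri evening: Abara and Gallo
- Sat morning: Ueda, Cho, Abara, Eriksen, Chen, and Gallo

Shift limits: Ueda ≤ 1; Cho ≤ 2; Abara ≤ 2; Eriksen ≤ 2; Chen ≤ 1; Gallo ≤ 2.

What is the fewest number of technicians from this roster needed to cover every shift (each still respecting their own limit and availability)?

9 slots to fill and no one can take more than 2, so at least ⌈9/2⌉ = 5 technicians are needed.
Ueda, Cho, Abara, Eriksen, and Gallo alone can cover everything: Wed evening→Cho+Eriksen, Thu morning→Cho, Thu afternoon→Abara, Thu evening→Ueda, Fri morning→Eriksen, Fri afternoon→Abara, Fri evening→Gallo, Sat morning→Gallo.

5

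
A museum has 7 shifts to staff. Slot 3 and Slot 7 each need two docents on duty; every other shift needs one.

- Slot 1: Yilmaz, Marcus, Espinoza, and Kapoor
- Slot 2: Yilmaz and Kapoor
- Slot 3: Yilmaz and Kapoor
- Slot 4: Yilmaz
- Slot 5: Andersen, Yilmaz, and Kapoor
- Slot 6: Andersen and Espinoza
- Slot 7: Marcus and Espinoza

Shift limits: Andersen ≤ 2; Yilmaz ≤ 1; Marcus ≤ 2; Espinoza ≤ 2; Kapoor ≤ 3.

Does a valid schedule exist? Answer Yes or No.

No

Total capacity is 10 and 9 slots are needed, so capacity alone doesn't rule it out.
Shifts {Slot 3, Slot 4} need 3 worker-slots in total, but the docents available for any of those shifts (Yilmaz and Kapoor) can supply at most 2 among them. So no valid schedule exists.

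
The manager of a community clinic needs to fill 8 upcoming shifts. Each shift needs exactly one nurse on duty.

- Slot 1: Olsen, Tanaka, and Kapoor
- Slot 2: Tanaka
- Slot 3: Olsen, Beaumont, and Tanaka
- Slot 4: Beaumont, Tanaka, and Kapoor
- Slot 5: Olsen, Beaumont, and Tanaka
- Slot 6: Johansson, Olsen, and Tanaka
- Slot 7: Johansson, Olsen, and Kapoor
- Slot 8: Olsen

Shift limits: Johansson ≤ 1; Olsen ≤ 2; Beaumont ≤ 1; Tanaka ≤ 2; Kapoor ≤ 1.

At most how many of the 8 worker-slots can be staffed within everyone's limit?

7

Total capacity across all nurses is 1+2+1+2+1 = 7, and 8 slots are needed, so at most 7 can be filled.
An assignment achieving 7: Slot 1→Olsen, Slot 2→Tanaka, Slot 3→Beaumont, Slot 4→Tanaka, Slot 6→Johansson, Slot 7→Kapoor, Slot 8→Olsen.
Loads: Johansson 1/1, Olsen 2/2, Beaumont 1/1, Tanaka 2/2, Kapoor 1/1.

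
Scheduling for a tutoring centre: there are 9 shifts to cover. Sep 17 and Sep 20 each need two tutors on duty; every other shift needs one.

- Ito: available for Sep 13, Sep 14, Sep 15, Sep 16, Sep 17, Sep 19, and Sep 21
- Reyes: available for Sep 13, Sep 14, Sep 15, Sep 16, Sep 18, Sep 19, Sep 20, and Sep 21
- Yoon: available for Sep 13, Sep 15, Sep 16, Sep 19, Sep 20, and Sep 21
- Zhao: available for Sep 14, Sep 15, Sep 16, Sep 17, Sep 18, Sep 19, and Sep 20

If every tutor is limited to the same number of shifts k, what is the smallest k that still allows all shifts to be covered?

3

With 4 tutors and 11 worker-slots to fill, someone must work at least ⌈11/4⌉ = 3 shifts, so k ≥ 3.
k = 3 works: Sep 13→Ito, Sep 14→Ito, Sep 15→Yoon, Sep 16→Yoon, Sep 17→Ito+Zhao, Sep 18→Reyes, Sep 19→Zhao, Sep 20→Reyes+Yoon, Sep 21→Reyes.
Loads: Ito 3, Reyes 3, Yoon 3, Zhao 2 — all ≤ 3.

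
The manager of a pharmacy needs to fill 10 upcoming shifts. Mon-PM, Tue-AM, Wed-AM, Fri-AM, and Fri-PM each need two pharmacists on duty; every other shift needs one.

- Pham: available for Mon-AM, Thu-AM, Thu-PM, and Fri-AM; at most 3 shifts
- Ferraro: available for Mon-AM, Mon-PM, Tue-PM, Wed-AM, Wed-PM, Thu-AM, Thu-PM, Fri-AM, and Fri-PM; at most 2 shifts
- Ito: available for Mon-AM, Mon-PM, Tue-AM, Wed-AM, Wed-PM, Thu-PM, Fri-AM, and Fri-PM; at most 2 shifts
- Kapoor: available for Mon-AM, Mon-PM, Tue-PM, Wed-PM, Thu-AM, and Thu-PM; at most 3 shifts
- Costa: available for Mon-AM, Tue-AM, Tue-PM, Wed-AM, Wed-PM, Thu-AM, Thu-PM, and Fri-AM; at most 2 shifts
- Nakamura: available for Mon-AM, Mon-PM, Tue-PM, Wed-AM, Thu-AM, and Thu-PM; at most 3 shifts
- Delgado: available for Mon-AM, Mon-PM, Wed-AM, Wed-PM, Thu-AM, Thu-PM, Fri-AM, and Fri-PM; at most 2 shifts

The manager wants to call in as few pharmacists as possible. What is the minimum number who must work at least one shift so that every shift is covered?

15 slots to fill and no one can take more than 3, so at least ⌈15/3⌉ = 5 pharmacists are needed.
Any 5 pharmacists together have capacity at most 3+3+3+2+2 = 13 < 15 slots, so 5 can never suffice.
Pham, Ferraro, Ito, Kapoor, Costa, and Nakamura alone can cover everything: Mon-AM→Pham, Mon-PM→Kapoor+Nakamura, Tue-AM→Ito+Costa, Tue-PM→Kapoor, Wed-AM→Ferraro+Nakamura, Wed-PM→Kapoor, Thu-AM→Pham, Thu-PM→Nakamura, Fri-AM→Pham+Costa, Fri-PM→Ferraro+Ito.

6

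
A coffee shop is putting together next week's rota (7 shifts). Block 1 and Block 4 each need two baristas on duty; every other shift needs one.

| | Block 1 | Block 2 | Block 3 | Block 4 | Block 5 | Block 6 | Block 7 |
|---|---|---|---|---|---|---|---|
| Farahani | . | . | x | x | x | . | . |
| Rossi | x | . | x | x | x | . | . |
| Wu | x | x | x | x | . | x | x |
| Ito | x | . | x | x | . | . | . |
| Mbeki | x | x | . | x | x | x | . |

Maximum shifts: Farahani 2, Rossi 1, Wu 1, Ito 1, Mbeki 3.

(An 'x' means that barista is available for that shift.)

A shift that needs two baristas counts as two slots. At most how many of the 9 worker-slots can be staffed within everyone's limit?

8

Total capacity across all baristas is 2+1+1+1+3 = 8, and 9 slots are needed, so at most 8 can be filled.
An assignment achieving 8: Block 1→Rossi+Ito, Block 2→Mbeki, Block 3→Farahani, Block 4→Mbeki, Block 5→Farahani, Block 6→Mbeki, Block 7→Wu.
Loads: Farahani 2/2, Rossi 1/1, Wu 1/1, Ito 1/1, Mbeki 3/3.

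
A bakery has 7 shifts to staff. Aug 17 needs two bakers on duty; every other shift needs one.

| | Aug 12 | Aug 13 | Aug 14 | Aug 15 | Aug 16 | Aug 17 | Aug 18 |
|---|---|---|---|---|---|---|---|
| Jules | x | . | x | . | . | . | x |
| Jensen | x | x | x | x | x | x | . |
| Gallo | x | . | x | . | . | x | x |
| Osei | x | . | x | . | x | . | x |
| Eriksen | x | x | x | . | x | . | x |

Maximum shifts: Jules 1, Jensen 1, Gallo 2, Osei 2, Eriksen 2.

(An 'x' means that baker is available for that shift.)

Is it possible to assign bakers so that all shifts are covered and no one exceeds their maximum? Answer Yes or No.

Total capacity is 8 and 8 slots are needed, so capacity alone doesn't rule it out.
Shifts {Aug 15, Aug 17} need 3 worker-slots in total, but the bakers available for any of those shifts (Jensen and Gallo) can supply at most 2 among them. So no valid schedule exists.

No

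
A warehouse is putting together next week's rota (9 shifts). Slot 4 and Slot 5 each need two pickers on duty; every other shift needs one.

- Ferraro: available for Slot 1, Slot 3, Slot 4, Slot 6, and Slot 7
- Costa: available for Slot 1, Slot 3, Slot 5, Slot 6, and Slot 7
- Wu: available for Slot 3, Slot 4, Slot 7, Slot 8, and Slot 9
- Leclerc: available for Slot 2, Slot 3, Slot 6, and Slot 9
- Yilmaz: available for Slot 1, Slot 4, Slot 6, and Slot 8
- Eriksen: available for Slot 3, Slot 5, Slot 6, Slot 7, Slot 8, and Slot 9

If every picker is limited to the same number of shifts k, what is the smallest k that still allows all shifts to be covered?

2

With 6 pickers and 11 worker-slots to fill, someone must work at least ⌈11/6⌉ = 2 shifts, so k ≥ 2.
k = 2 works: Slot 1→Ferraro, Slot 2→Leclerc, Slot 3→Eriksen, Slot 4→Ferraro+Wu, Slot 5→Costa+Eriksen, Slot 6→Yilmaz, Slot 7→Costa, Slot 8→Wu, Slot 9→Leclerc.
Loads: Ferraro 2, Costa 2, Wu 2, Leclerc 2, Yilmaz 1, Eriksen 2 — all ≤ 2.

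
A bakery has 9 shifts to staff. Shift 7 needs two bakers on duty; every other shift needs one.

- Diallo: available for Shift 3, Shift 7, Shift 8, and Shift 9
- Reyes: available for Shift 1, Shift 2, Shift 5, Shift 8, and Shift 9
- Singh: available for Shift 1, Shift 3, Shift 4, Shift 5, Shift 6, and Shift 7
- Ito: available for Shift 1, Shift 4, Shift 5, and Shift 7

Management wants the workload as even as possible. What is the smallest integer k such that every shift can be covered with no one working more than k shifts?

With 4 bakers and 10 worker-slots to fill, someone must work at least ⌈10/4⌉ = 3 shifts, so k ≥ 3.
k = 3 works: Shift 1→Reyes, Shift 2→Reyes, Shift 3→Diallo, Shift 4→Singh, Shift 5→Reyes, Shift 6→Singh, Shift 7→Singh+Ito, Shift 8→Diallo, Shift 9→Diallo.
Loads: Diallo 3, Reyes 3, Singh 3, Ito 1 — all ≤ 3.

3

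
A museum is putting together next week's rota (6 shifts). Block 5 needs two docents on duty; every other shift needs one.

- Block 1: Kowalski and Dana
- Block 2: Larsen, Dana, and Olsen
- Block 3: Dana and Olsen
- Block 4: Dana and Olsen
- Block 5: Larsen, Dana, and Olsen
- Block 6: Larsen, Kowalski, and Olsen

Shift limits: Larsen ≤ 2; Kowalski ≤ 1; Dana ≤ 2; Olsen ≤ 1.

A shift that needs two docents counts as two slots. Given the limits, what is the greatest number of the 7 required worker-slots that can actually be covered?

Total capacity across all docents is 2+1+2+1 = 6, and 7 slots are needed, so at most 6 can be filled.
An assignment achieving 6: Block 1→Kowalski, Block 2→Larsen, Block 3→Dana, Block 4→Dana, Block 5→Larsen+Olsen.
Loads: Larsen 2/2, Kowalski 1/1, Dana 2/2, Olsen 1/1.

6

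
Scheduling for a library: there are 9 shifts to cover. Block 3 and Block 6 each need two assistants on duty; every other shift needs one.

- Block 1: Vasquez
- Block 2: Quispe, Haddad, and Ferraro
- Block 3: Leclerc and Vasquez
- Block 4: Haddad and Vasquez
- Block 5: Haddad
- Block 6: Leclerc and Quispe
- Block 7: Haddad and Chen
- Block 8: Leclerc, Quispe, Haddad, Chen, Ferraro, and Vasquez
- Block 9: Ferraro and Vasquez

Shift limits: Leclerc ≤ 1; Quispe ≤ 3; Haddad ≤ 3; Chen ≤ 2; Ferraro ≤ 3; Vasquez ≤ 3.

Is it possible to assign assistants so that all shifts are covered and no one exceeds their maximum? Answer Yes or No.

Total capacity is 15 and 11 slots are needed, so capacity alone doesn't rule it out.
Shifts {Block 3, Block 6} need 4 worker-slots in total, but the assistants available for any of those shifts (Leclerc, Quispe, and Vasquez) can supply at most 3 among them. So no valid schedule exists.

No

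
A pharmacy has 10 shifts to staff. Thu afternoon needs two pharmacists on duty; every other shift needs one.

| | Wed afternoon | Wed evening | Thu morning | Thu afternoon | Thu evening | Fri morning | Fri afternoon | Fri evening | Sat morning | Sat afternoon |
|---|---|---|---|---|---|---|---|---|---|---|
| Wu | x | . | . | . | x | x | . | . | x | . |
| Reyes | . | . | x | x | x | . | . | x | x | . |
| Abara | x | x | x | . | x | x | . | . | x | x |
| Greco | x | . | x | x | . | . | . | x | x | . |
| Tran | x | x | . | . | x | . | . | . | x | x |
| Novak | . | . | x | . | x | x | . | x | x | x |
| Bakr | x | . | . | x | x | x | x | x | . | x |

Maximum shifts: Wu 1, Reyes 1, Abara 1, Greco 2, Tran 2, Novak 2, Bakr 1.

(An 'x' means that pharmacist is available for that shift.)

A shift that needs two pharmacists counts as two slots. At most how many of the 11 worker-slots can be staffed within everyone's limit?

10

Total capacity across all pharmacists is 1+1+1+2+2+2+1 = 10, and 11 slots are needed, so at most 10 can be filled.
An assignment achieving 10: Wed afternoon→Tran, Wed evening→Abara, Thu morning→Greco, Thu afternoon→Reyes+Greco, Thu evening→Novak, Fri morning→Wu, Fri afternoon→Bakr, Fri evening→Novak, Sat afternoon→Tran.
Loads: Wu 1/1, Reyes 1/1, Abara 1/1, Greco 2/2, Tran 2/2, Novak 2/2, Bakr 1/1.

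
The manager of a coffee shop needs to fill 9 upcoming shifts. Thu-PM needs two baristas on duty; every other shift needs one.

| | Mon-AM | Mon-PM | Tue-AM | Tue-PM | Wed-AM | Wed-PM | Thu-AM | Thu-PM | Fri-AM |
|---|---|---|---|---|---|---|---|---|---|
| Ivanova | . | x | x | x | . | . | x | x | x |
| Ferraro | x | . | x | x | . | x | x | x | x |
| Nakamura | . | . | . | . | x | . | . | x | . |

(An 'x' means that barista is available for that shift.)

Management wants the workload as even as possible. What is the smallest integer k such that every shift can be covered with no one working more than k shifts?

4

With 3 baristas and 10 worker-slots to fill, someone must work at least ⌈10/3⌉ = 4 shifts, so k ≥ 4.
k = 4 works: Mon-AM→Ferraro, Mon-PM→Ivanova, Tue-AM→Ivanova, Tue-PM→Ivanova, Wed-AM→Nakamura, Wed-PM→Ferraro, Thu-AM→Ivanova, Thu-PM→Ferraro+Nakamura, Fri-AM→Ferraro.
Loads: Ivanova 4, Ferraro 4, Nakamura 2 — all ≤ 4.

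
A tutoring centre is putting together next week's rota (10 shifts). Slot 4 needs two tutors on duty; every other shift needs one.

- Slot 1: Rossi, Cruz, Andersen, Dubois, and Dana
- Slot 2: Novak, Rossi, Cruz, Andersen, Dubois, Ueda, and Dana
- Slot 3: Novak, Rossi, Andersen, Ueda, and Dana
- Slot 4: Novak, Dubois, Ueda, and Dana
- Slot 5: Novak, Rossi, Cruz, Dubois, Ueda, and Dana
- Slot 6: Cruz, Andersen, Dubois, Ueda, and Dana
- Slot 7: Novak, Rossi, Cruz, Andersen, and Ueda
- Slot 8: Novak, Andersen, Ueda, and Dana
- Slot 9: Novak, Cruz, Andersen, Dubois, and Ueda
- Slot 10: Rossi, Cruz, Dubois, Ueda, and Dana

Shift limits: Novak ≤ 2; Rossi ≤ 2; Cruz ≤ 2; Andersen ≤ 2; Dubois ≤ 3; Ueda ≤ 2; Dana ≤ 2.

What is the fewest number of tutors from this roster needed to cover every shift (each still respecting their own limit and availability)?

11 slots to fill and no one can take more than 3, so at least ⌈11/3⌉ = 4 tutors are needed.
Any 4 tutors together have capacity at most 3+2+2+2 = 9 < 11 slots, so 4 can never suffice.
Novak, Rossi, Cruz, Andersen, and Dubois alone can cover everything: Slot 1→Cruz, Slot 2→Dubois, Slot 3→Rossi, Slot 4→Novak+Dubois, Slot 5→Dubois, Slot 6→Cruz, Slot 7→Andersen, Slot 8→Novak, Slot 9→Andersen, Slot 10→Rossi.

5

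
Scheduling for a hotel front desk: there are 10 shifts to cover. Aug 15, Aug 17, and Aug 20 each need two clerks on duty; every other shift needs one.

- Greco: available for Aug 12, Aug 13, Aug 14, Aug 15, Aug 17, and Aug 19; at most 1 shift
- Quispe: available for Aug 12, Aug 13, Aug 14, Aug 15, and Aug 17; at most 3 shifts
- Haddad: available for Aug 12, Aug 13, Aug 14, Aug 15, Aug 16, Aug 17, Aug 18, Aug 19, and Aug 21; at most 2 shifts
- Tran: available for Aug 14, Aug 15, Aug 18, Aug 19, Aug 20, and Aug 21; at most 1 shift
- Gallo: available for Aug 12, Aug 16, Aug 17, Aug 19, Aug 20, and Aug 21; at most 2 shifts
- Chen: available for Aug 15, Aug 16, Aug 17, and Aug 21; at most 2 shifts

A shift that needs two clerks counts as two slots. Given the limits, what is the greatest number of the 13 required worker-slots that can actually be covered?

11

Total capacity across all clerks is 1+3+2+1+2+2 = 11, and 13 slots are needed, so at most 11 can be filled.
An assignment achieving 11: Aug 12→Quispe, Aug 13→Greco, Aug 14→Quispe, Aug 15→Quispe+Chen, Aug 16→Haddad, Aug 18→Haddad, Aug 19→Gallo, Aug 20→Tran+Gallo, Aug 21→Chen.
Loads: Greco 1/1, Quispe 3/3, Haddad 2/2, Tran 1/1, Gallo 2/2, Chen 2/2.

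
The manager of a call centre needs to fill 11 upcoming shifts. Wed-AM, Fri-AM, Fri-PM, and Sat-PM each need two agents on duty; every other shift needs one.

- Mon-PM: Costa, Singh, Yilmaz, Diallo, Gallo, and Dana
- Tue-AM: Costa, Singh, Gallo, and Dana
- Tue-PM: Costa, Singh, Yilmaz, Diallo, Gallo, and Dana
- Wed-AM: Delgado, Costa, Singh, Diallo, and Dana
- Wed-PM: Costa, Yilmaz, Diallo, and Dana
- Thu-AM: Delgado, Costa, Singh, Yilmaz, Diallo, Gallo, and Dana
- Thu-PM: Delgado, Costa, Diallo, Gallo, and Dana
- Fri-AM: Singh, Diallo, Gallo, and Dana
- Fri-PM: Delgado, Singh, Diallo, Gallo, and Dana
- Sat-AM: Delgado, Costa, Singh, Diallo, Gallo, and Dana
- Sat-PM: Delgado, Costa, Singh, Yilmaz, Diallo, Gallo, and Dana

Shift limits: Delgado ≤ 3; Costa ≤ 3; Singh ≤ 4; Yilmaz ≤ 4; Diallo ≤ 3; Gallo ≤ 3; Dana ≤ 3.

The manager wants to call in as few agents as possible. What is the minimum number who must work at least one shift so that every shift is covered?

15 slots to fill and no one can take more than 4, so at least ⌈15/4⌉ = 4 agents are needed.
Any 4 agents together have capacity at most 4+4+3+3 = 14 < 15 slots, so 4 can never suffice.
Delgado, Costa, Singh, Yilmaz, and Diallo alone can cover everything: Mon-PM→Costa, Tue-AM→Costa, Tue-PM→Singh, Wed-AM→Singh+Diallo, Wed-PM→Costa, Thu-AM→Yilmaz, Thu-PM→Delgado, Fri-AM→Singh+Diallo, Fri-PM→Delgado+Singh, Sat-AM→Delgado, Sat-PM→Yilmaz+Diallo.

5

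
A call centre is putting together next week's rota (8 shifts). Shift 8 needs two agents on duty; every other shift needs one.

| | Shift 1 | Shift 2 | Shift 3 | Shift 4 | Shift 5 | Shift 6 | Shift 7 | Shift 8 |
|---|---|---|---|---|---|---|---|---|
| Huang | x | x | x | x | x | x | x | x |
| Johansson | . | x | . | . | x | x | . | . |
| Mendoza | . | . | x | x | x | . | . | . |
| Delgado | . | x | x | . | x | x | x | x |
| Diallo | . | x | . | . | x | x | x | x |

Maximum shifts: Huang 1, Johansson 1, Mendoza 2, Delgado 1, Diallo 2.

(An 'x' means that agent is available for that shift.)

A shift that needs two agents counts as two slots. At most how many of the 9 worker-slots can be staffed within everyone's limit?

7

Total capacity across all agents is 1+1+2+1+2 = 7, and 9 slots are needed, so at most 7 can be filled.
An assignment achieving 7: Shift 1→Huang, Shift 2→Johansson, Shift 3→Mendoza, Shift 4→Mendoza, Shift 6→Diallo, Shift 7→Delgado, Shift 8→Diallo.
Loads: Huang 1/1, Johansson 1/1, Mendoza 2/2, Delgado 1/1, Diallo 2/2.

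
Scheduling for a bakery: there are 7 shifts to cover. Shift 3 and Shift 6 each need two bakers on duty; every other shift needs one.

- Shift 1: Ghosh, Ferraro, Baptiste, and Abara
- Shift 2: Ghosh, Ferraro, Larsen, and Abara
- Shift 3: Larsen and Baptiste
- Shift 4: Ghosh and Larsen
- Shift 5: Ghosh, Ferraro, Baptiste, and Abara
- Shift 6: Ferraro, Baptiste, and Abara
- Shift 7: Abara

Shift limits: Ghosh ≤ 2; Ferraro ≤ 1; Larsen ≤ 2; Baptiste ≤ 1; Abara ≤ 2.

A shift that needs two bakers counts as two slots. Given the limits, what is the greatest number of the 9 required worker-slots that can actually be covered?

8

Total capacity across all bakers is 2+1+2+1+2 = 8, and 9 slots are needed, so at most 8 can be filled.
An assignment achieving 8: Shift 1→Ghosh, Shift 2→Larsen, Shift 3→Larsen+Baptiste, Shift 4→Ghosh, Shift 6→Ferraro+Abara, Shift 7→Abara.
Loads: Ghosh 2/2, Ferraro 1/1, Larsen 2/2, Baptiste 1/1, Abara 2/2.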